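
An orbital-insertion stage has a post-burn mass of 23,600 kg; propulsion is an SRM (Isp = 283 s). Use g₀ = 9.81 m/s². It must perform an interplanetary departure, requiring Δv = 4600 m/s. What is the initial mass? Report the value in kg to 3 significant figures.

v_e = Isp · g₀ = 283 × 9.81 = 2776.2 m/s.
From the ideal rocket equation, m₀/m_f = exp(Δv / v_e) = exp(4600 / 2776.2) = exp(1.6569) = 5.2432.
m₀ = m_f × 5.2432 = 23,600 × 5.2432 = 123,740 kg.

initial mass ≈ 124000 kg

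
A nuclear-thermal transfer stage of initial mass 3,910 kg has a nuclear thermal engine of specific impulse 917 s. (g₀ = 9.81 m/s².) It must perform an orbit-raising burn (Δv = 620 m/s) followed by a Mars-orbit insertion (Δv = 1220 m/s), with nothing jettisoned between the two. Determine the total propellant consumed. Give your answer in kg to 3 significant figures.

v_e = Isp · g₀ = 917 × 9.81 = 8995.8 m/s.
After the first burn: m = 3910 × exp(−620/8995.8) = 3910 × 0.93340 = 3,649.59 kg.
After the second burn: m = 3,649.59 × exp(−1220/8995.8) = 3,649.59 × 0.87317 = 3,186.71 kg.
Total propellant = m₀ − m_final = 3910 − 3,186.71 = 723.29 kg.

total propellant consumed ≈ 723 kg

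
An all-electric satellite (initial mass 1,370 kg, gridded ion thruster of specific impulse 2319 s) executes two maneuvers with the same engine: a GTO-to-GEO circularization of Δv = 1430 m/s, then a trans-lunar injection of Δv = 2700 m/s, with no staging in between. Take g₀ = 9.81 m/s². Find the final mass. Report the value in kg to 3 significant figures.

final mass ≈ 1140 kg

v_e = Isp · g₀ = 2319 × 9.81 = 22749.4 m/s.
After the first burn: m = 1370 × exp(−1430/22749.4) = 1370 × 0.93908 = 1,286.54 kg.
After the second burn: m = 1,286.54 × exp(−2700/22749.4) = 1,286.54 × 0.88809 = 1,142.56 kg.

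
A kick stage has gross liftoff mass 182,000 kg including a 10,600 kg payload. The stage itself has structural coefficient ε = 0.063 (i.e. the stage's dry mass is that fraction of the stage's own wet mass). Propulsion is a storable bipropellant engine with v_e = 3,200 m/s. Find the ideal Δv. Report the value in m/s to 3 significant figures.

Stage wet mass = m₀ − payload = 182,000 − 10,600 = 171,400 kg.
Stage dry mass = ε × stage wet mass = 0.063 × 171,400 = 10,798.2 kg.
Burnout mass m_f = stage dry + payload = 10,798.2 + 10,600 = 21,398.2 kg.
By the Tsiolkovsky rocket equation, Δv = v_e · ln(182,000/21,398.2) = 3200.0 × ln(8.505) = 3200.0 × 2.1407 ≈ 6850 m/s.

Δv ≈ 6850 m/s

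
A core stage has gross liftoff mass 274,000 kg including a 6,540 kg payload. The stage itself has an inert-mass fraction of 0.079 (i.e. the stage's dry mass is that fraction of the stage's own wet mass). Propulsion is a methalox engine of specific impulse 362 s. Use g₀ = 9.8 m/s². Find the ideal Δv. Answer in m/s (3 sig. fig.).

Δv ≈ 8130 m/s

Stage wet mass = m₀ − payload = 274,000 − 6,540 = 267,460 kg.
Stage dry mass = ε × stage wet mass = 0.079 × 267,460 = 21,129.3 kg.
Burnout mass m_f = stage dry + payload = 21,129.3 + 6,540 = 27,669.3 kg.
v_e = Isp · g₀ = 362 × 9.8 = 3547.6 m/s.
From the ideal rocket equation, Δv = v_e · ln(274,000/27,669.3) = 3547.6 × ln(9.903) = 3547.6 × 2.2928 ≈ 8134 m/s.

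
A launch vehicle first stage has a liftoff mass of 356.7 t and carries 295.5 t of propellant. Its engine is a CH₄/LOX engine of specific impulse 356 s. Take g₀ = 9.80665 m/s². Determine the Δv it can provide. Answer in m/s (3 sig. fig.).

v_e = Isp · g₀ = 356 × 9.80665 = 3491.2 m/s.
m_f = m₀ − m_prop = 356.7 − 295.5 = 61.2 t.
Δv = v_e · ln(m₀/m_f) = 3491.2 × ln(5.828) = 3491.2 × 1.7627 ≈ 6154.0 m/s.

Δv ≈ 6150 m/s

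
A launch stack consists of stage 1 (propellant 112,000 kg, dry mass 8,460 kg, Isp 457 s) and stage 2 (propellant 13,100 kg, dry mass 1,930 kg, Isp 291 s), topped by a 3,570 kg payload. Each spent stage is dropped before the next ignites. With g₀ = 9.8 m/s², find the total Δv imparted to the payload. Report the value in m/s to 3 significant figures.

Δv ≈ 10800 m/s

Ignition mass of stage 1 = 112,000+8,460 + 13,100+1,930 + 3,570 = 139,060 kg.
Stage 1: m₀ = 139,060 kg, m_f = 139,060 − 112,000 = 27,060 kg; Δv = 457×9.8×ln(5.139) = 4478.6×1.6368 ≈ 7331 m/s.
Stage 2: m₀ = 18,600 kg, m_f = 18,600 − 13,100 = 5,500 kg; Δv = 291×9.8×ln(3.382) = 2851.8×1.2184 ≈ 3475 m/s.
Total Δv = 7331 + 3475 = 10806 m/s.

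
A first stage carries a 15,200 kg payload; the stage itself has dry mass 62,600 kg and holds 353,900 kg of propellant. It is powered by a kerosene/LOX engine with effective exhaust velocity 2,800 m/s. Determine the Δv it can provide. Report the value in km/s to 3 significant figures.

m₀ = payload + dry + propellant = 15,200 + 62,600 + 353,900 = 431,700 kg.
m_f = payload + dry = 15,200 + 62,600 = 77,800 kg.
Δv = v_e · ln(m₀/m_f) = 2800.0 × ln(5.549) = 2800.0 × 1.7136 ≈ 4798.1 m/s.

Δv ≈ 4.80 km/s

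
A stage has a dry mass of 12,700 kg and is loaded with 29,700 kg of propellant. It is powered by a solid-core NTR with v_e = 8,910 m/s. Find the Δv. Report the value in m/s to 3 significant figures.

m₀ = m_dry + m_prop = 12,700 + 29,700 = 42,400 kg.
Using Δv = v_e ln(m₀/m_f): Δv = v_e · ln(m₀/m_f) = 8910.0 × ln(3.339) = 8910.0 × 1.2055 ≈ 10741.4 m/s.

Δv ≈ 10700 m/s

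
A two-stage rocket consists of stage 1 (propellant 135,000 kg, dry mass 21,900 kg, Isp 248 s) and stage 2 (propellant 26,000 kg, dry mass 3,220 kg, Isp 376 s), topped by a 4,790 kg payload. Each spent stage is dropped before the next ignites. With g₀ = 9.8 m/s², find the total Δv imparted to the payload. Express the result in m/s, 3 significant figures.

Δv ≈ 8310 m/s

Ignition mass of stage 1 = 135,000+21,900 + 26,000+3,220 + 4,790 = 190,910 kg.
Stage 1: m₀ = 190,910 kg, m_f = 190,910 − 135,000 = 55,910 kg; Δv = 248×9.8×ln(3.415) = 2430.4×1.2281 ≈ 2985 m/s.
Stage 2: m₀ = 34,010 kg, m_f = 34,010 − 26,000 = 8,010 kg; Δv = 376×9.8×ln(4.246) = 3684.8×1.4460 ≈ 5328 m/s.
Total Δv = 2985 + 5328 = 8313 m/s.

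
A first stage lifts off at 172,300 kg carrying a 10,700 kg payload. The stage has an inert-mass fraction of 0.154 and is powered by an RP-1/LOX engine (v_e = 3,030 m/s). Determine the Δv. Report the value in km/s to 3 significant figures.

Δv ≈ 4.78 km/s

Stage wet mass = m₀ − payload = 172,300 − 10,700 = 161,600 kg.
Stage dry mass = ε × stage wet mass = 0.154 × 161,600 = 24,886.4 kg.
Burnout mass m_f = stage dry + payload = 24,886.4 + 10,700 = 35,586.4 kg.
Δv = v_e · ln(172,300/35,586.4) = 3030.0 × ln(4.842) = 3030.0 × 1.5773 ≈ 4779 m/s.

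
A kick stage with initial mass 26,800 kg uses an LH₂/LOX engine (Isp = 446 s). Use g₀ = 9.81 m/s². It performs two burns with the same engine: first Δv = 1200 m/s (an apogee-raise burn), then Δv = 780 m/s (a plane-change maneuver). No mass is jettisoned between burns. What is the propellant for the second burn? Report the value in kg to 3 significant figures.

propellant for the second burn ≈ 3330 kg

v_e = Isp · g₀ = 446 × 9.81 = 4375.3 m/s.
After the first burn: m = 26800 × exp(−1200/4375.3) = 26800 × 0.76013 = 20,371.5 kg.
After the second burn: m = 20,371.5 × exp(−780/4375.3) = 20,371.5 × 0.83671 = 17,045 kg.
Second-burn propellant = 20,371.5 − 17,045 = 3,326.5 kg.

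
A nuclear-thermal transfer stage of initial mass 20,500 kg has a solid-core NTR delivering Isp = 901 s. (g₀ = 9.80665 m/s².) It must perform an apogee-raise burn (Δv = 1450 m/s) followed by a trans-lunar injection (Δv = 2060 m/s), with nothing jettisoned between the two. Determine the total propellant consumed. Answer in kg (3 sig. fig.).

v_e = Isp · g₀ = 901 × 9.80665 = 8835.8 m/s.
After the first burn: m = 20500 × exp(−1450/8835.8) = 20500 × 0.84865 = 17,397.3 kg.
After the second burn: m = 17,397.3 × exp(−2060/8835.8) = 17,397.3 × 0.79204 = 13,779.4 kg.
Total propellant = m₀ − m_final = 20500 − 13,779.4 = 6,720.6 kg.

total propellant consumed ≈ 6720 kg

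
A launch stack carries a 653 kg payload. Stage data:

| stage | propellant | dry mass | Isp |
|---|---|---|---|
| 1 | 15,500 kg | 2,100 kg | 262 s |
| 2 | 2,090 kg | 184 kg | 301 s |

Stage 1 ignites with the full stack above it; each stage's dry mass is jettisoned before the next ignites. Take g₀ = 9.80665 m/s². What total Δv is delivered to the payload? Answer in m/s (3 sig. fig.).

Ignition mass of stage 1 = 15,500+2,100 + 2,090+184 + 653 = 20,527 kg.
Stage 1: m₀ = 20,527 kg, m_f = 20,527 − 15,500 = 5,027 kg; Δv = 262×9.80665×ln(4.083) = 2569.3×1.4069 ≈ 3615 m/s.
Stage 2: m₀ = 2,927 kg, m_f = 2,927 − 2,090 = 837 kg; Δv = 301×9.80665×ln(3.497) = 2951.8×1.2519 ≈ 3695 m/s.
Total Δv = 3615 + 3695 = 7310 m/s.

Δv ≈ 7310 m/s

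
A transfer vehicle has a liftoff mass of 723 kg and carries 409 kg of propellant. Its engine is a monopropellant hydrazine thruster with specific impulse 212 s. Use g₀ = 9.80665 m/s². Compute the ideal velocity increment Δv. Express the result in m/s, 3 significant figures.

v_e = Isp · g₀ = 212 × 9.80665 = 2079.0 m/s.
m_f = m₀ − m_prop = 723 − 409 = 314 kg.
Using Δv = v_e ln(m₀/m_f): Δv = v_e · ln(m₀/m_f) = 2079.0 × ln(2.303) = 2079.0 × 0.8340 ≈ 1733.9 m/s.

Δv ≈ 1730 m/s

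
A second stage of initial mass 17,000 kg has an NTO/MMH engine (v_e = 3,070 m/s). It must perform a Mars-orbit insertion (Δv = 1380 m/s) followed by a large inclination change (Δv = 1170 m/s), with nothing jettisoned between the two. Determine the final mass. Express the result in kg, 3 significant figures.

final mass ≈ 7410 kg

After the first burn: m = 17000 × exp(−1380/3070.0) = 17000 × 0.63794 = 10,845 kg.
After the second burn: m = 10,845 × exp(−1170/3070.0) = 10,845 × 0.68310 = 7,408.22 kg.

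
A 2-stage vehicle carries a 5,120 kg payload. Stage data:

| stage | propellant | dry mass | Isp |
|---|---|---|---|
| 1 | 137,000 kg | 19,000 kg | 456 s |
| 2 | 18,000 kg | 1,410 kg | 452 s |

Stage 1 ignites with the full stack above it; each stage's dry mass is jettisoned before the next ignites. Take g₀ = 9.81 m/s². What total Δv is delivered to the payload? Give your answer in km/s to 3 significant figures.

Ignition mass of stage 1 = 137,000+19,000 + 18,000+1,410 + 5,120 = 180,530 kg.
Stage 1: m₀ = 180,530 kg, m_f = 180,530 − 137,000 = 43,530 kg; Δv = 456×9.81×ln(4.147) = 4473.4×1.4224 ≈ 6363 m/s.
Stage 2: m₀ = 24,530 kg, m_f = 24,530 − 18,000 = 6,530 kg; Δv = 452×9.81×ln(3.757) = 4434.1×1.3235 ≈ 5869 m/s.
Total Δv = 6363 + 5869 = 12232 m/s.

Δv ≈ 12.2 km/s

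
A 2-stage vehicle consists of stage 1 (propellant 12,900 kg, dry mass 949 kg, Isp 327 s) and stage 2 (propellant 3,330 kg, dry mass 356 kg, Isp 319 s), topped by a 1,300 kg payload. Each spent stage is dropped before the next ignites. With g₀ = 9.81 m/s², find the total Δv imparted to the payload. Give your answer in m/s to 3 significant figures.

Ignition mass of stage 1 = 12,900+949 + 3,330+356 + 1,300 = 18,835 kg.
Stage 1: m₀ = 18,835 kg, m_f = 18,835 − 12,900 = 5,935 kg; Δv = 327×9.81×ln(3.174) = 3207.9×1.1548 ≈ 3705 m/s.
Stage 2: m₀ = 4,986 kg, m_f = 4,986 − 3,330 = 1,656 kg; Δv = 319×9.81×ln(3.011) = 3129.4×1.1022 ≈ 3449 m/s.
Total Δv = 3705 + 3449 = 7154 m/s.

Δv ≈ 7150 m/s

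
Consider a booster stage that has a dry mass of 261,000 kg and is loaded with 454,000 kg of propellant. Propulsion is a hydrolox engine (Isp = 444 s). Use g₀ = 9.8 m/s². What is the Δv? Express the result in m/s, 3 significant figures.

v_e = Isp · g₀ = 444 × 9.8 = 4351.2 m/s.
m₀ = m_dry + m_prop = 261,000 + 454,000 = 715,000 kg.
Δv = v_e · ln(m₀/m_f) = 4351.2 × ln(2.739) = 4351.2 × 1.0078 ≈ 4385.0 m/s.

Δv ≈ 4380 m/s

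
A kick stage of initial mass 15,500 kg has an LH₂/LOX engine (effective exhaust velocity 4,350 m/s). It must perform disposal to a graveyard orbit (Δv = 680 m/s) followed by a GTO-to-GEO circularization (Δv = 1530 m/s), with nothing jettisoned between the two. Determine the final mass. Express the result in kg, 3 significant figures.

final mass ≈ 9330 kg

After the first burn: m = 15500 × exp(−680/4350.0) = 15500 × 0.85528 = 13,256.8 kg.
After the second burn: m = 13,256.8 × exp(−1530/4350.0) = 13,256.8 × 0.70347 = 9,325.76 kg.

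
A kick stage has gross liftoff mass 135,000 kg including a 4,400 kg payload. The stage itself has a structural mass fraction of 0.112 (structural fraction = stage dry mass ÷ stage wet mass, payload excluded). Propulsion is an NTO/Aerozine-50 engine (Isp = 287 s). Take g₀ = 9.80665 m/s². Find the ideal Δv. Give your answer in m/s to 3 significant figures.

Δv ≈ 5510 m/s

Stage wet mass = m₀ − payload = 135,000 − 4,400 = 130,600 kg.
Stage dry mass = ε × stage wet mass = 0.112 × 130,600 = 14,627.2 kg.
Burnout mass m_f = stage dry + payload = 14,627.2 + 4,400 = 19,027.2 kg.
v_e = Isp · g₀ = 287 × 9.80665 = 2814.5 m/s.
Using Δv = v_e ln(m₀/m_f): Δv = v_e · ln(135,000/19,027.2) = 2814.5 × ln(7.095) = 2814.5 × 1.9594 ≈ 5515 m/s.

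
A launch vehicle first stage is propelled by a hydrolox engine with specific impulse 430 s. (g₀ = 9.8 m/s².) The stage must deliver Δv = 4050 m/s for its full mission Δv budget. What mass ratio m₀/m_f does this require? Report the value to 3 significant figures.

mass ratio ≈ 2.61

v_e = Isp · g₀ = 430 × 9.8 = 4214.0 m/s.
By the Tsiolkovsky rocket equation, m₀/m_f = exp(Δv / v_e) = exp(4050 / 4214.0) = exp(0.9611) = 2.6145.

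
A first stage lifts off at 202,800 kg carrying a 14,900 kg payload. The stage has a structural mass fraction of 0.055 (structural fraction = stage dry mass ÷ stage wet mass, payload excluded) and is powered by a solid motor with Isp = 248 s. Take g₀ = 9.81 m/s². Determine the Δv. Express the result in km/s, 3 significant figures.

Δv ≈ 5.07 km/s

Stage wet mass = m₀ − payload = 202,800 − 14,900 = 187,900 kg.
Stage dry mass = ε × stage wet mass = 0.055 × 187,900 = 10,334.5 kg.
Burnout mass m_f = stage dry + payload = 10,334.5 + 14,900 = 25,234.5 kg.
v_e = Isp · g₀ = 248 × 9.81 = 2432.9 m/s.
Using Δv = v_e ln(m₀/m_f): Δv = v_e · ln(202,800/25,234.5) = 2432.9 × ln(8.037) = 2432.9 × 2.0840 ≈ 5070 m/s.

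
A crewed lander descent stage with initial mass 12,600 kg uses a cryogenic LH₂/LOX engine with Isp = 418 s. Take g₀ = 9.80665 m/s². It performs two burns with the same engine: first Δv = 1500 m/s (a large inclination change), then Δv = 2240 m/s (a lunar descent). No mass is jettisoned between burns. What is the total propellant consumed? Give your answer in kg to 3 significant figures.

total propellant consumed ≈ 7540 kg

v_e = Isp · g₀ = 418 × 9.80665 = 4099.2 m/s.
After the first burn: m = 12600 × exp(−1500/4099.2) = 12600 × 0.69355 = 8,738.73 kg.
After the second burn: m = 8,738.73 × exp(−2240/4099.2) = 8,738.73 × 0.57900 = 5,059.72 kg.
Total propellant = m₀ − m_final = 12600 − 5,059.72 = 7,540.28 kg.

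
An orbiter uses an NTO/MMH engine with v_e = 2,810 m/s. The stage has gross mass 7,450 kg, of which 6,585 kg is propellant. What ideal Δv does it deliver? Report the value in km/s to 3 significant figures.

m_f = m₀ − m_prop = 7,450 − 6,585 = 865 kg.
By the Tsiolkovsky rocket equation, Δv = v_e · ln(m₀/m_f) = 2810.0 × ln(8.613) = 2810.0 × 2.1532 ≈ 6050.6 m/s.

Δv ≈ 6.05 km/s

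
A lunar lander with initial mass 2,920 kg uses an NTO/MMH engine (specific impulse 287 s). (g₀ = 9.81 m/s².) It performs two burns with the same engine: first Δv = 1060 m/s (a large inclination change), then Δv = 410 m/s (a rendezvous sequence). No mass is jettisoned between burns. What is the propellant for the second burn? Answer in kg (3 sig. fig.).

propellant for the second burn ≈ 272 kg

v_e = Isp · g₀ = 287 × 9.81 = 2815.5 m/s.
After the first burn: m = 2920 × exp(−1060/2815.5) = 2920 × 0.68627 = 2,003.91 kg.
After the second burn: m = 2,003.91 × exp(−410/2815.5) = 2,003.91 × 0.86448 = 1,732.34 kg.
Second-burn propellant = 2,003.91 − 1,732.34 = 271.57 kg.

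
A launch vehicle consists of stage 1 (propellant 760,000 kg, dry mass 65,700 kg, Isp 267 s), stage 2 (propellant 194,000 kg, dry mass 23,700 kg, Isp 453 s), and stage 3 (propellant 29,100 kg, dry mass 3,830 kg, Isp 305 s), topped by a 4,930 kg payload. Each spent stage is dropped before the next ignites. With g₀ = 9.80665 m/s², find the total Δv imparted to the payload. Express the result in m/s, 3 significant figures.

Δv ≈ 13900 m/s

Ignition mass of stage 1 = 760,000+65,700 + 194,000+23,700 + 29,100+3,830 + 4,930 = 1,081,260 kg.
Stage 1: m₀ = 1,081,260 kg, m_f = 1,081,260 − 760,000 = 321,260 kg; Δv = 267×9.80665×ln(3.366) = 2618.4×1.2136 ≈ 3178 m/s.
Stage 2: m₀ = 255,560 kg, m_f = 255,560 − 194,000 = 61,560 kg; Δv = 453×9.80665×ln(4.151) = 4442.4×1.4234 ≈ 6324 m/s.
Stage 3: m₀ = 37,860 kg, m_f = 37,860 − 29,100 = 8,760 kg; Δv = 305×9.80665×ln(4.322) = 2991.0×1.4637 ≈ 4378 m/s.
Total Δv = 3178 + 6324 + 4378 = 13880 m/s.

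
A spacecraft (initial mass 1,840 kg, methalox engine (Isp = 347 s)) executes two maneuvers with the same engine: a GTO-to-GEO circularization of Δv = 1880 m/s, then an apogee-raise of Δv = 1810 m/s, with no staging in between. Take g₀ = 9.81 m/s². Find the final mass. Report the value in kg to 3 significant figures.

v_e = Isp · g₀ = 347 × 9.81 = 3404.1 m/s.
After the first burn: m = 1840 × exp(−1880/3404.1) = 1840 × 0.57564 = 1,059.18 kg.
After the second burn: m = 1,059.18 × exp(−1810/3404.1) = 1,059.18 × 0.58760 = 622.374 kg.

final mass ≈ 622 kg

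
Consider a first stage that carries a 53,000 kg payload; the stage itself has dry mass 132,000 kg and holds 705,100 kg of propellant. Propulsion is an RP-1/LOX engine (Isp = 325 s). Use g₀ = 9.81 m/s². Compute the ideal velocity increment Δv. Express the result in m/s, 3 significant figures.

Δv ≈ 5010 m/s

v_e = Isp · g₀ = 325 × 9.81 = 3188.2 m/s.
m₀ = payload + dry + propellant = 53,000 + 132,000 + 705,100 = 890,100 kg.
m_f = payload + dry = 53,000 + 132,000 = 185,000 kg.
Using Δv = v_e ln(m₀/m_f): Δv = v_e · ln(m₀/m_f) = 3188.2 × ln(4.811) = 3188.2 × 1.5710 ≈ 5008.7 m/s.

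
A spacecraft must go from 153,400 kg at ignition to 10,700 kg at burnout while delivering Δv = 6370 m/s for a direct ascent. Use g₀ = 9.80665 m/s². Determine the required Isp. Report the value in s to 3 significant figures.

Isp ≈ 244 s

ln(m₀/m_f) = ln(153400/10700) = ln(14.34) = 2.6628.
From the ideal rocket equation, v_e = Δv / ln(m₀/m_f) = 6370 / 2.6628 = 2392.2 m/s.
Isp = v_e / g₀ = 2392.2 / 9.80665 = 243.9 s.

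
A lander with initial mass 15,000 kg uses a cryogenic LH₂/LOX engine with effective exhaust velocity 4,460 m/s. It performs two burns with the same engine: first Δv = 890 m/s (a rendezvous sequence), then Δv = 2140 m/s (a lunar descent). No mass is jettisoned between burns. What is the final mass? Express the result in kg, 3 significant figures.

After the first burn: m = 15000 × exp(−890/4460.0) = 15000 × 0.81910 = 12,286.5 kg.
After the second burn: m = 12,286.5 × exp(−2140/4460.0) = 12,286.5 × 0.61889 = 7,603.99 kg.

final mass ≈ 7600 kg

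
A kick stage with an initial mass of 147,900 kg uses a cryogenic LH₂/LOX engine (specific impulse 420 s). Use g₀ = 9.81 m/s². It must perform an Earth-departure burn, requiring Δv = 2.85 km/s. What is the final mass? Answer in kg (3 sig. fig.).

v_e = Isp · g₀ = 420 × 9.81 = 4120.2 m/s.
By the Tsiolkovsky rocket equation, m₀/m_f = exp(Δv / v_e) = exp(2850 / 4120.2) = exp(0.6917) = 1.9971.
m_f = m₀ / 1.9971 = 147,900 / 1.9971 = 74,057.4 kg.

final mass ≈ 74100 kg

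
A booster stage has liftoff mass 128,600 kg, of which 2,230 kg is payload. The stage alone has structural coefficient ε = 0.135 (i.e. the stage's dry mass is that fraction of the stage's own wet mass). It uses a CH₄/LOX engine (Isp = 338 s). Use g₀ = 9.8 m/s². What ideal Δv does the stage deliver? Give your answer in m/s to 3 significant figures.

Δv ≈ 6280 m/s

Stage wet mass = m₀ − payload = 128,600 − 2,230 = 126,370 kg.
Stage dry mass = ε × stage wet mass = 0.135 × 126,370 = 17,060 kg.
Burnout mass m_f = stage dry + payload = 17,060 + 2,230 = 19,290 kg.
v_e = Isp · g₀ = 338 × 9.8 = 3312.4 m/s.
Using Δv = v_e ln(m₀/m_f): Δv = v_e · ln(128,600/19,290) = 3312.4 × ln(6.667) = 3312.4 × 1.8971 ≈ 6284 m/s.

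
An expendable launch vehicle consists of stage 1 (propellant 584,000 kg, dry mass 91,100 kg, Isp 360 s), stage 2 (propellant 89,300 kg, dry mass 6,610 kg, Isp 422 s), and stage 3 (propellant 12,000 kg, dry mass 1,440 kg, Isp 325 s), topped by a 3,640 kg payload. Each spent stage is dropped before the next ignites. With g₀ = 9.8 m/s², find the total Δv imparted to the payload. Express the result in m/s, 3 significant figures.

Ignition mass of stage 1 = 584,000+91,100 + 89,300+6,610 + 12,000+1,440 + 3,640 = 788,090 kg.
Stage 1: m₀ = 788,090 kg, m_f = 788,090 − 584,000 = 204,090 kg; Δv = 360×9.8×ln(3.861) = 3528.0×1.3511 ≈ 4767 m/s.
Stage 2: m₀ = 112,990 kg, m_f = 112,990 − 89,300 = 23,690 kg; Δv = 422×9.8×ln(4.77) = 4135.6×1.5622 ≈ 6461 m/s.
Stage 3: m₀ = 17,080 kg, m_f = 17,080 − 12,000 = 5,080 kg; Δv = 325×9.8×ln(3.362) = 3185.0×1.2126 ≈ 3862 m/s.
Total Δv = 4767 + 6461 + 3862 = 15090 m/s.

Δv ≈ 15100 m/s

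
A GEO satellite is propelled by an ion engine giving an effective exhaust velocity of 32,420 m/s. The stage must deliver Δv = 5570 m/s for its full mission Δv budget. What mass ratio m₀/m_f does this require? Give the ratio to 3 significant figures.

mass ratio ≈ 1.19

m₀/m_f = exp(Δv / v_e) = exp(5570 / 32420.0) = exp(0.1718) = 1.1874.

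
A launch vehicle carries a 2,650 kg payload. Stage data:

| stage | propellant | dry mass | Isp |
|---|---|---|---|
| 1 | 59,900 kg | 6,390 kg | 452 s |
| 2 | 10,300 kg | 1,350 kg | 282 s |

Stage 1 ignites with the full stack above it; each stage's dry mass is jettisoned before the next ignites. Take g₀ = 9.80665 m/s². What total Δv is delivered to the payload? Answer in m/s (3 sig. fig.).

Δv ≈ 9550 m/s

Ignition mass of stage 1 = 59,900+6,390 + 10,300+1,350 + 2,650 = 80,590 kg.
Stage 1: m₀ = 80,590 kg, m_f = 80,590 − 59,900 = 20,690 kg; Δv = 452×9.80665×ln(3.895) = 4432.6×1.3597 ≈ 6027 m/s.
Stage 2: m₀ = 14,300 kg, m_f = 14,300 − 10,300 = 4,000 kg; Δv = 282×9.80665×ln(3.575) = 2765.5×1.2740 ≈ 3523 m/s.
Total Δv = 6027 + 3523 = 9550 m/s.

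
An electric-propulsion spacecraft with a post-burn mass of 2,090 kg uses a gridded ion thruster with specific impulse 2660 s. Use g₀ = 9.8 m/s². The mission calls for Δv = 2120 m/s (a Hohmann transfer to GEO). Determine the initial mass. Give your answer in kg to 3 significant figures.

initial mass ≈ 2270 kg

v_e = Isp · g₀ = 2660 × 9.8 = 26068.0 m/s.
Rocket equation: m₀/m_f = exp(Δv / v_e) = exp(2120 / 26068.0) = exp(0.0813) = 1.0847.
m₀ = m_f × 1.0847 = 2,090 × 1.0847 = 2,267.02 kg.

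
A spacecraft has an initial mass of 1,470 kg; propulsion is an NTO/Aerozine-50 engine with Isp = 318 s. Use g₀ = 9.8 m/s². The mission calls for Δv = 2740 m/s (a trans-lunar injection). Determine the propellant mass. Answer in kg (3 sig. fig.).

propellant mass ≈ 860 kg

v_e = Isp · g₀ = 318 × 9.8 = 3116.4 m/s.
Using Δv = v_e ln(m₀/m_f): m₀/m_f = exp(Δv / v_e) = exp(2740 / 3116.4) = exp(0.8792) = 2.4090.
m_f = 1,470 / 2.4090 = 610.212 kg, so propellant = m₀ − m_f = 1,470 − 610.212 = 859.788 kg.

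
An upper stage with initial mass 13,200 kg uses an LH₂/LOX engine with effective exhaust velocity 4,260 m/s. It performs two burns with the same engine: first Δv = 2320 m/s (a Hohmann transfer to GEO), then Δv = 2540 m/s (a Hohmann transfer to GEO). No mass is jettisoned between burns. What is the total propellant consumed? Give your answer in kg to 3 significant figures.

After the first burn: m = 13200 × exp(−2320/4260.0) = 13200 × 0.58007 = 7,656.92 kg.
After the second burn: m = 7,656.92 × exp(−2540/4260.0) = 7,656.92 × 0.55088 = 4,218.04 kg.
Total propellant = m₀ − m_final = 13200 − 4,218.04 = 8,981.96 kg.

total propellant consumed ≈ 8980 kg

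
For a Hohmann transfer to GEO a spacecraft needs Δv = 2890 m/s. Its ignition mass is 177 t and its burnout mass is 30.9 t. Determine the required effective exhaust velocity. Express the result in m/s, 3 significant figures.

v_e ≈ 1660 m/s

ln(m₀/m_f) = ln(177000/30900) = ln(5.728) = 1.7454.
v_e = Δv / ln(m₀/m_f) = 2890 / 1.7454 = 1655.8 m/s.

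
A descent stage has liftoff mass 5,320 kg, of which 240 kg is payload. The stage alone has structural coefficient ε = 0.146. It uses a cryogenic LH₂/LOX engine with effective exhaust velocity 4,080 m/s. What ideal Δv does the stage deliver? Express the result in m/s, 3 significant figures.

Stage wet mass = m₀ − payload = 5,320 − 240 = 5,080 kg.
Stage dry mass = ε × stage wet mass = 0.146 × 5,080 = 741.68 kg.
Burnout mass m_f = stage dry + payload = 741.68 + 240 = 981.68 kg.
Using Δv = v_e ln(m₀/m_f): Δv = v_e · ln(5,320/981.68) = 4080.0 × ln(5.419) = 4080.0 × 1.6900 ≈ 6895 m/s.

Δv ≈ 6900 m/s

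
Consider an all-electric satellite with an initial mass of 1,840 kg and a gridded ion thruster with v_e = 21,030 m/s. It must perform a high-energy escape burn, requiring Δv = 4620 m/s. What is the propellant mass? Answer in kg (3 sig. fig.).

propellant mass ≈ 363 kg

By the Tsiolkovsky rocket equation, m₀/m_f = exp(Δv / v_e) = exp(4620 / 21030.0) = exp(0.2197) = 1.2457.
m_f = 1,840 / 1.2457 = 1,477.08 kg, so propellant = m₀ − m_f = 1,840 − 1,477.08 = 362.92 kg.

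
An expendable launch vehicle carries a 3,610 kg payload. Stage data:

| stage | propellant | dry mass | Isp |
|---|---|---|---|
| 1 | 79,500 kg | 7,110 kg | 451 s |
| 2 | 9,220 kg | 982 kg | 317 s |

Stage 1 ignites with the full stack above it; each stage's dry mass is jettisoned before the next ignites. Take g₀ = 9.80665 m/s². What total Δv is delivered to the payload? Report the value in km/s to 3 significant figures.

Δv ≈ 10.4 km/s

Ignition mass of stage 1 = 79,500+7,110 + 9,220+982 + 3,610 = 100,422 kg.
Stage 1: m₀ = 100,422 kg, m_f = 100,422 − 79,500 = 20,922 kg; Δv = 451×9.80665×ln(4.8) = 4422.8×1.5686 ≈ 6938 m/s.
Stage 2: m₀ = 13,812 kg, m_f = 13,812 − 9,220 = 4,592 kg; Δv = 317×9.80665×ln(3.008) = 3108.7×1.1012 ≈ 3423 m/s.
Total Δv = 6938 + 3423 = 10361 m/s.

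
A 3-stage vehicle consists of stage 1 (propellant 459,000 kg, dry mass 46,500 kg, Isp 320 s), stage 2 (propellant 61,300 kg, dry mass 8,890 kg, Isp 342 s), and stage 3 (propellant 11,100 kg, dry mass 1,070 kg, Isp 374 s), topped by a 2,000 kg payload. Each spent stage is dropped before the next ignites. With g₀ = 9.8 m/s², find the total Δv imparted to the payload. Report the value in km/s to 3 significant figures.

Δv ≈ 14.7 km/s

Ignition mass of stage 1 = 459,000+46,500 + 61,300+8,890 + 11,100+1,070 + 2,000 = 589,860 kg.
Stage 1: m₀ = 589,860 kg, m_f = 589,860 − 459,000 = 130,860 kg; Δv = 320×9.8×ln(4.508) = 3136.0×1.5058 ≈ 4722 m/s.
Stage 2: m₀ = 84,360 kg, m_f = 84,360 − 61,300 = 23,060 kg; Δv = 342×9.8×ln(3.658) = 3351.6×1.2970 ≈ 4347 m/s.
Stage 3: m₀ = 14,170 kg, m_f = 14,170 − 11,100 = 3,070 kg; Δv = 374×9.8×ln(4.616) = 3665.2×1.5294 ≈ 5606 m/s.
Total Δv = 4722 + 4347 + 5606 = 14675 m/s.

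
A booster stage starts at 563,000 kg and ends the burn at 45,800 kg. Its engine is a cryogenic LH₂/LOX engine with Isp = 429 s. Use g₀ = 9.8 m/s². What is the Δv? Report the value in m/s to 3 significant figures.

Δv ≈ 10500 m/s

v_e = Isp · g₀ = 429 × 9.8 = 4204.2 m/s.
Δv = v_e · ln(m₀/m_f) = 4204.2 × ln(12.29) = 4204.2 × 2.5090 ≈ 10548.3 m/s.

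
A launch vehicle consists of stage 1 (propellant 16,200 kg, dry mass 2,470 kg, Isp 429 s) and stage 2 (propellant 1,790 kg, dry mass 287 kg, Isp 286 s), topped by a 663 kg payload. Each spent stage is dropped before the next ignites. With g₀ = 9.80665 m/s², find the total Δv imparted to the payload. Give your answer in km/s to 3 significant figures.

Δv ≈ 8.92 km/s

Ignition mass of stage 1 = 16,200+2,470 + 1,790+287 + 663 = 21,410 kg.
Stage 1: m₀ = 21,410 kg, m_f = 21,410 − 16,200 = 5,210 kg; Δv = 429×9.80665×ln(4.109) = 4207.1×1.4133 ≈ 5946 m/s.
Stage 2: m₀ = 2,740 kg, m_f = 2,740 − 1,790 = 950 kg; Δv = 286×9.80665×ln(2.884) = 2804.7×1.0593 ≈ 2971 m/s.
Total Δv = 5946 + 2971 = 8917 m/s.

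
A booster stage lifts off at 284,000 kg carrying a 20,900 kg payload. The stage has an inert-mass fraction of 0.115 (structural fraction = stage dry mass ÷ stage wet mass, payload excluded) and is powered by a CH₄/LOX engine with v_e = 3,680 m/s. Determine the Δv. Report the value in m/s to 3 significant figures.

Δv ≈ 6310 m/s

Stage wet mass = m₀ − payload = 284,000 − 20,900 = 263,100 kg.
Stage dry mass = ε × stage wet mass = 0.115 × 263,100 = 30,256.5 kg.
Burnout mass m_f = stage dry + payload = 30,256.5 + 20,900 = 51,156.5 kg.
From the ideal rocket equation, Δv = v_e · ln(284,000/51,156.5) = 3680.0 × ln(5.552) = 3680.0 × 1.7141 ≈ 6308 m/s.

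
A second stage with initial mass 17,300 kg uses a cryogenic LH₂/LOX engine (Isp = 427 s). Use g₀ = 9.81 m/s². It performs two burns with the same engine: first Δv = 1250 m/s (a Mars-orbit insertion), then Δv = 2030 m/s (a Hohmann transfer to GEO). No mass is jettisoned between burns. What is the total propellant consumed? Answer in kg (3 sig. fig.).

v_e = Isp · g₀ = 427 × 9.81 = 4188.9 m/s.
After the first burn: m = 17300 × exp(−1250/4188.9) = 17300 × 0.74200 = 12,836.6 kg.
After the second burn: m = 12,836.6 × exp(−2030/4188.9) = 12,836.6 × 0.61593 = 7,906.45 kg.
Total propellant = m₀ − m_final = 17300 − 7,906.45 = 9,393.55 kg.

total propellant consumed ≈ 9390 kg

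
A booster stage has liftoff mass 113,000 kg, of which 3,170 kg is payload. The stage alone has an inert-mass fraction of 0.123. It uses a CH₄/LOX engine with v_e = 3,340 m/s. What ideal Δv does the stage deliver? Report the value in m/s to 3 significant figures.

Stage wet mass = m₀ − payload = 113,000 − 3,170 = 109,830 kg.
Stage dry mass = ε × stage wet mass = 0.123 × 109,830 = 13,509.1 kg.
Burnout mass m_f = stage dry + payload = 13,509.1 + 3,170 = 16,679.1 kg.
By the Tsiolkovsky rocket equation, Δv = v_e · ln(113,000/16,679.1) = 3340.0 × ln(6.775) = 3340.0 × 1.9132 ≈ 6390 m/s.

Δv ≈ 6390 m/s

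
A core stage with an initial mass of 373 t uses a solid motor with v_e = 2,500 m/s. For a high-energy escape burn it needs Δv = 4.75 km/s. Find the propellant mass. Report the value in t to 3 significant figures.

m₀/m_f = exp(Δv / v_e) = exp(4750 / 2500.0) = exp(1.9000) = 6.6859.
m_f = 373 / 6.6859 = 55.789 t, so propellant = m₀ − m_f = 373 − 55.789 = 317.211 t.

propellant mass ≈ 317 t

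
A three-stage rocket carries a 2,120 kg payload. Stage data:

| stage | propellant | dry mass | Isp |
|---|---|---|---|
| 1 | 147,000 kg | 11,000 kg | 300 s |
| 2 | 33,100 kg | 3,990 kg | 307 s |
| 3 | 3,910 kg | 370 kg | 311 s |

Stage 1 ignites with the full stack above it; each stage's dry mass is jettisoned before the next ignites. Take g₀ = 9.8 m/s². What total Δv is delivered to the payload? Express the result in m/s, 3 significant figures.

Ignition mass of stage 1 = 147,000+11,000 + 33,100+3,990 + 3,910+370 + 2,120 = 201,490 kg.
Stage 1: m₀ = 201,490 kg, m_f = 201,490 − 147,000 = 54,490 kg; Δv = 300×9.8×ln(3.698) = 2940.0×1.3077 ≈ 3845 m/s.
Stage 2: m₀ = 43,490 kg, m_f = 43,490 − 33,100 = 10,390 kg; Δv = 307×9.8×ln(4.186) = 3008.6×1.4317 ≈ 4307 m/s.
Stage 3: m₀ = 6,400 kg, m_f = 6,400 − 3,910 = 2,490 kg; Δv = 311×9.8×ln(2.57) = 3047.8×0.9440 ≈ 2877 m/s.
Total Δv = 3845 + 4307 + 2877 = 11029 m/s.

Δv ≈ 11000 m/s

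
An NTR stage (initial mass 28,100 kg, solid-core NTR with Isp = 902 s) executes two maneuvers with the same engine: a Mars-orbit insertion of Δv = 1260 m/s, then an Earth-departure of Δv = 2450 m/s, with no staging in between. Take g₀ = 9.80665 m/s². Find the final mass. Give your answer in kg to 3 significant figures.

final mass ≈ 18500 kg

v_e = Isp · g₀ = 902 × 9.80665 = 8845.6 m/s.
After the first burn: m = 28100 × exp(−1260/8845.6) = 28100 × 0.86724 = 24,369.4 kg.
After the second burn: m = 24,369.4 × exp(−2450/8845.6) = 24,369.4 × 0.75807 = 18,473.7 kg.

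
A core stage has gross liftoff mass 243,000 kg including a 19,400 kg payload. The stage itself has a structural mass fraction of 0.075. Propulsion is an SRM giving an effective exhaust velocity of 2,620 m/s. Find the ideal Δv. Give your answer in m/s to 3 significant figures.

Δv ≈ 4990 m/s

Stage wet mass = m₀ − payload = 243,000 − 19,400 = 223,600 kg.
Stage dry mass = ε × stage wet mass = 0.075 × 223,600 = 16,770 kg.
Burnout mass m_f = stage dry + payload = 16,770 + 19,400 = 36,170 kg.
Δv = v_e · ln(243,000/36,170) = 2620.0 × ln(6.718) = 2620.0 × 1.9048 ≈ 4991 m/s.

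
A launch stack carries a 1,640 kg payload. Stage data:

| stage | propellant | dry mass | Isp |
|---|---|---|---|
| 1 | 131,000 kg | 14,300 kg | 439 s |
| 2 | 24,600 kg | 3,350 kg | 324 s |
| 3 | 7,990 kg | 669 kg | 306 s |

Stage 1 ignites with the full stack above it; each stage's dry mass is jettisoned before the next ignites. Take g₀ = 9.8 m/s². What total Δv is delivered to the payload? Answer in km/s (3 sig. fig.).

Δv ≈ 13.1 km/s

Ignition mass of stage 1 = 131,000+14,300 + 24,600+3,350 + 7,990+669 + 1,640 = 183,549 kg.
Stage 1: m₀ = 183,549 kg, m_f = 183,549 − 131,000 = 52,549 kg; Δv = 439×9.8×ln(3.493) = 4302.2×1.2507 ≈ 5381 m/s.
Stage 2: m₀ = 38,249 kg, m_f = 38,249 − 24,600 = 13,649 kg; Δv = 324×9.8×ln(2.802) = 3175.2×1.0305 ≈ 3272 m/s.
Stage 3: m₀ = 10,299 kg, m_f = 10,299 − 7,990 = 2,309 kg; Δv = 306×9.8×ln(4.46) = 2998.8×1.4952 ≈ 4484 m/s.
Total Δv = 5381 + 3272 + 4484 = 13137 m/s.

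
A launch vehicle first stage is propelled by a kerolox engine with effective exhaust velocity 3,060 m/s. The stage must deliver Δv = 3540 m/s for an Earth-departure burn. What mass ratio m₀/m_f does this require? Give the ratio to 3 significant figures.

mass ratio ≈ 3.18

m₀/m_f = exp(Δv / v_e) = exp(3540 / 3060.0) = exp(1.1569) = 3.1799.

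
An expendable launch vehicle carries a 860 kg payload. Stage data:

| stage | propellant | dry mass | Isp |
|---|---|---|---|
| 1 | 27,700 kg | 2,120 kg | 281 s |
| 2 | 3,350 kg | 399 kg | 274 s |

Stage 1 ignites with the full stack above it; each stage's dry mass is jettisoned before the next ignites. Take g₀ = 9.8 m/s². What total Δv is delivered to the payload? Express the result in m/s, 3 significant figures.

Δv ≈ 7980 m/s

Ignition mass of stage 1 = 27,700+2,120 + 3,350+399 + 860 = 34,429 kg.
Stage 1: m₀ = 34,429 kg, m_f = 34,429 − 27,700 = 6,729 kg; Δv = 281×9.8×ln(5.117) = 2753.8×1.6325 ≈ 4496 m/s.
Stage 2: m₀ = 4,609 kg, m_f = 4,609 − 3,350 = 1,259 kg; Δv = 274×9.8×ln(3.661) = 2685.2×1.2977 ≈ 3485 m/s.
Total Δv = 4496 + 3485 = 7981 m/s.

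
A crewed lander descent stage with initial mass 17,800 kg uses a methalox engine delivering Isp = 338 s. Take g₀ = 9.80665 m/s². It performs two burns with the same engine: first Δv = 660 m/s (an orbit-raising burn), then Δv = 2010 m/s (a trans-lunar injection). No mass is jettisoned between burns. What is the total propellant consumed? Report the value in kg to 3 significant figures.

total propellant consumed ≈ 9850 kg

v_e = Isp · g₀ = 338 × 9.80665 = 3314.6 m/s.
After the first burn: m = 17800 × exp(−660/3314.6) = 17800 × 0.81945 = 14,586.2 kg.
After the second burn: m = 14,586.2 × exp(−2010/3314.6) = 14,586.2 × 0.54531 = 7,954 kg.
Total propellant = m₀ − m_final = 17800 − 7,954 = 9,846 kg.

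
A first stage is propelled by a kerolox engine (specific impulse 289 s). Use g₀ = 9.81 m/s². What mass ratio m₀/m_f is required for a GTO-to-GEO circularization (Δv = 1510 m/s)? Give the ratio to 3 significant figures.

v_e = Isp · g₀ = 289 × 9.81 = 2835.1 m/s.
From the ideal rocket equation, m₀/m_f = exp(Δv / v_e) = exp(1510 / 2835.1) = exp(0.5326) = 1.7034.

mass ratio ≈ 1.70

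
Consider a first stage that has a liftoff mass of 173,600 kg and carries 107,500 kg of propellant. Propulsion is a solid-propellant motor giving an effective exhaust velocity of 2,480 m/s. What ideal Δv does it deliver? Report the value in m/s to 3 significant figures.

Δv ≈ 2390 m/s

m_f = m₀ − m_prop = 173,600 − 107,500 = 66,100 kg.
Using Δv = v_e ln(m₀/m_f): Δv = v_e · ln(m₀/m_f) = 2480.0 × ln(2.626) = 2480.0 × 0.9656 ≈ 2394.7 m/s.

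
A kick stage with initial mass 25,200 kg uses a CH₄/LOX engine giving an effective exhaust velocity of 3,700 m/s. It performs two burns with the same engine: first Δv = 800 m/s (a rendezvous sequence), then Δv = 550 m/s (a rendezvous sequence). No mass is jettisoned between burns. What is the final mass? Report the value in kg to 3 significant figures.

After the first burn: m = 25200 × exp(−800/3700.0) = 25200 × 0.80556 = 20,300.1 kg.
After the second burn: m = 20,300.1 × exp(−550/3700.0) = 20,300.1 × 0.86187 = 17,496 kg.

final mass ≈ 17500 kg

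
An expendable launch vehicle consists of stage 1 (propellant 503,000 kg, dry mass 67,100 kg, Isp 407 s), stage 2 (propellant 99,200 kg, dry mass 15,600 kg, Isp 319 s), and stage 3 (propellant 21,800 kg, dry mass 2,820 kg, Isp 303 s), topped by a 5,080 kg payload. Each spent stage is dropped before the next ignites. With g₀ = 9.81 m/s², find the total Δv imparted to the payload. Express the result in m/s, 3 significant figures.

Ignition mass of stage 1 = 503,000+67,100 + 99,200+15,600 + 21,800+2,820 + 5,080 = 714,600 kg.
Stage 1: m₀ = 714,600 kg, m_f = 714,600 − 503,000 = 211,600 kg; Δv = 407×9.81×ln(3.377) = 3992.7×1.2170 ≈ 4859 m/s.
Stage 2: m₀ = 144,500 kg, m_f = 144,500 − 99,200 = 45,300 kg; Δv = 319×9.81×ln(3.19) = 3129.4×1.1600 ≈ 3630 m/s.
Stage 3: m₀ = 29,700 kg, m_f = 29,700 − 21,800 = 7,900 kg; Δv = 303×9.81×ln(3.759) = 2972.4×1.3243 ≈ 3936 m/s.
Total Δv = 4859 + 3630 + 3936 = 12425 m/s.

Δv ≈ 12400 m/s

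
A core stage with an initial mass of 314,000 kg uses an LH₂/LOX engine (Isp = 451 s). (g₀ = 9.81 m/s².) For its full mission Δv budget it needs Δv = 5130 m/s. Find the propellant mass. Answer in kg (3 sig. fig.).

propellant mass ≈ 216000 kg

v_e = Isp · g₀ = 451 × 9.81 = 4424.3 m/s.
m₀/m_f = exp(Δv / v_e) = exp(5130 / 4424.3) = exp(1.1595) = 3.1883.
m_f = 314,000 / 3.1883 = 98,485.1 kg, so propellant = m₀ − m_f = 314,000 − 98,485.1 = 215,514.9 kg.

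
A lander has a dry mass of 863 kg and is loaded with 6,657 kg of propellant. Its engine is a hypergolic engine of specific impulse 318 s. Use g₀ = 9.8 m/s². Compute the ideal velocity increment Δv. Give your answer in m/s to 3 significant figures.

v_e = Isp · g₀ = 318 × 9.8 = 3116.4 m/s.
m₀ = m_dry + m_prop = 863 + 6,657 = 7,520 kg.
Rocket equation: Δv = v_e · ln(m₀/m_f) = 3116.4 × ln(8.714) = 3116.4 × 2.1649 ≈ 6746.7 m/s.

Δv ≈ 6750 m/s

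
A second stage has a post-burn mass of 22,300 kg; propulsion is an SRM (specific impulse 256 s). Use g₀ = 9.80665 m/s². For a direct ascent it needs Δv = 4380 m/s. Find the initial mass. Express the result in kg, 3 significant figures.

initial mass ≈ 128000 kg

v_e = Isp · g₀ = 256 × 9.80665 = 2510.5 m/s.
Rocket equation: m₀/m_f = exp(Δv / v_e) = exp(4380 / 2510.5) = exp(1.7447) = 5.7240.
m₀ = m_f × 5.7240 = 22,300 × 5.7240 = 127,645 kg.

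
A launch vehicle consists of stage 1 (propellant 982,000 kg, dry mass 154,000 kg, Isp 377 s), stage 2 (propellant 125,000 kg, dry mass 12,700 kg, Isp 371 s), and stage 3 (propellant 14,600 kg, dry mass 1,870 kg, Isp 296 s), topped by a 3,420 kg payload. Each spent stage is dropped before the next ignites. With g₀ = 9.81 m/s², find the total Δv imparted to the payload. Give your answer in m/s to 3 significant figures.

Ignition mass of stage 1 = 982,000+154,000 + 125,000+12,700 + 14,600+1,870 + 3,420 = 1,293,590 kg.
Stage 1: m₀ = 1,293,590 kg, m_f = 1,293,590 − 982,000 = 311,590 kg; Δv = 377×9.81×ln(4.152) = 3698.4×1.4235 ≈ 5265 m/s.
Stage 2: m₀ = 157,590 kg, m_f = 157,590 − 125,000 = 32,590 kg; Δv = 371×9.81×ln(4.836) = 3639.5×1.5760 ≈ 5736 m/s.
Stage 3: m₀ = 19,890 kg, m_f = 19,890 − 14,600 = 5,290 kg; Δv = 296×9.81×ln(3.76) = 2903.8×1.3244 ≈ 3846 m/s.
Total Δv = 5265 + 5736 + 3846 = 14847 m/s.

Δv ≈ 14800 m/s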